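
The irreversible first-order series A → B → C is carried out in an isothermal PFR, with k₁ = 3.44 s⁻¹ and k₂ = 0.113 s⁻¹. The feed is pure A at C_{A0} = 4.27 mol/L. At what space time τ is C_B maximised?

The intermediate peaks when r₁ = r₂, i.e. k₁e^(−k₁τ) = k₂e^(−k₂τ), giving τ_opt = ln(k₂/k₁)/(k₂−k₁).
= ln(0.113/3.44)/(0.113−3.44) = ln(0.03285)/-3.327 = -3.416/-3.327 = 1.03 s.

1.03 s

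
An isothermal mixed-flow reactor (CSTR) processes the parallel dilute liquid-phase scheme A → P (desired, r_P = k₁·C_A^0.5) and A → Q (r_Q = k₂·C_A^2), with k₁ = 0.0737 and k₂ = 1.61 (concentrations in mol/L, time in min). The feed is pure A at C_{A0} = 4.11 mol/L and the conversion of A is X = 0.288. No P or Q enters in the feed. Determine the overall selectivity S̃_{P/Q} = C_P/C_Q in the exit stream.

Exit C_A = C_{A0}(1−X) = 4.11×0.712 = 2.926 mol/L.
A CSTR operates uniformly at the exit composition, giving r_P = 0.1261 and r_Q = 13.79 (each k·C_A^n at C_A = 2.926).
Overall selectivity = C_P/C_Q = r_Pτ/(r_Qτ) = r_P/r_Q = 0.00914.

0.00914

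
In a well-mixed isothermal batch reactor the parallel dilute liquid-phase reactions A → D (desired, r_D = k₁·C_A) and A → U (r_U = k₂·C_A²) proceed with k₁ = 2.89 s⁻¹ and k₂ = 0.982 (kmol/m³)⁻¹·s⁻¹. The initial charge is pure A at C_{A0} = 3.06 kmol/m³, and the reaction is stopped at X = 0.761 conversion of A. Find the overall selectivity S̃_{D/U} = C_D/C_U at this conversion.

C_A = C_{A0}(1−X) = 0.7313 kmol/m³.
Along a PFR/batch, dC_D/dC_A = −r_D/(r_D+r_U) = −k₁/(k₁+k₂·C_A).
Integrating from C_{A0} to C_A: C_D = (2.89/0.982)·ln[(2.89+0.982·3.06)/(2.89+0.982·0.731)] = 2.943·ln(5.895/3.608) = 1.445 kmol/m³.
C_U = (C_{A0}−C_A)−C_D = 0.8840 kmol/m³; S̃_{D/U} = 1.445/0.8840 = 1.63.

1.63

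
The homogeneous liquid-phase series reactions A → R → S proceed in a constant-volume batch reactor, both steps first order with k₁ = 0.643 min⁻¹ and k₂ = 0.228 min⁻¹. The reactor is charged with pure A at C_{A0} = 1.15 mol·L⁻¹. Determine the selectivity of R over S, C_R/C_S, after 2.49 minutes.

For first-order series with pure A initially, C_R(t) = k₁C_{A0}/(k₂−k₁)·(e^(−k₁t) − e^(−k₂t)).
e^(−k₁t) = e^(−0.643×2.49) = e^(−1.601) = 0.2017; e^(−k₂t) = e^(−0.5677) = 0.5668.
C_R = 0.643×1.15/(0.228−0.643) × (0.2017−0.5668) = (-1.782)×(-0.3651) = 0.6506 mol·L⁻¹.
C_A = C_{A0}e^(−k₁t) = 0.2319 mol·L⁻¹, so C_S = C_{A0}−C_A−C_R = 0.2675 mol·L⁻¹; C_R/C_S = 2.43.

2.43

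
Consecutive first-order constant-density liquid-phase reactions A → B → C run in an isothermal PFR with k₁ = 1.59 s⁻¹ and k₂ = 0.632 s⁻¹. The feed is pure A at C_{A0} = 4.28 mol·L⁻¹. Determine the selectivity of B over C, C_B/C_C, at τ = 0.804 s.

2.90

For first-order series with pure A initially, C_B(τ) = k₁C_{A0}/(k₂−k₁)·(e^(−k₁τ) − e^(−k₂τ)).
e^(−k₁τ) = e^(−1.59×0.804) = e^(−1.278) = 0.2785; e^(−k₂τ) = e^(−0.5081) = 0.6016.
C_B = 1.59×4.28/(0.632−1.59) × (0.2785−0.6016) = (-7.104)×(-0.3231) = 2.295 mol·L⁻¹.
C_A = C_{A0}e^(−k₁τ) = 1.192 mol·L⁻¹, so C_C = C_{A0}−C_A−C_B = 0.7927 mol·L⁻¹; C_B/C_C = 2.90.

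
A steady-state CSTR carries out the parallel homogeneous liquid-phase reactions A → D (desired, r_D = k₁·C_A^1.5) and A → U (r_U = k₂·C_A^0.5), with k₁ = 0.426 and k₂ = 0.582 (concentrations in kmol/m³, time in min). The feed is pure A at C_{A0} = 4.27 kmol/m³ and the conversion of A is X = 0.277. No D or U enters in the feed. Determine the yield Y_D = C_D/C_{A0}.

Exit C_A = C_{A0}(1−X) = 4.27×0.723 = 3.087 kmol/m³.
A CSTR operates uniformly at the exit composition, giving r_D = 2.311 and r_U = 1.023 (each k·C_A^n at C_A = 3.087).
Fraction of consumed A going to D: r_D/(r_D+r_U) = 0.6932.
C_D = 0.6932·C_{A0}·X = 0.6932×4.27×0.277 = 0.820 kmol/m³; Y_D = C_D/C_{A0} = 0.192.

0.192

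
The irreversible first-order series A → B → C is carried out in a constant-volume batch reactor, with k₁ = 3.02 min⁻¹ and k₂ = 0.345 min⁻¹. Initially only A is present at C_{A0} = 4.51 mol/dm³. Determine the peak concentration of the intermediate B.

For a first-order series the maximum intermediate yield is C_{B,max}/C_{A0} = (k₁/k₂)^[k₂/(k₂−k₁)].
= (3.02/0.345)^(0.345/(0.345−3.02)) = (8.754)^(-0.1290) = 0.7559.
C_{B,max} = 0.7559×4.51 = 3.41 mol/dm³.

3.41 mol/dm³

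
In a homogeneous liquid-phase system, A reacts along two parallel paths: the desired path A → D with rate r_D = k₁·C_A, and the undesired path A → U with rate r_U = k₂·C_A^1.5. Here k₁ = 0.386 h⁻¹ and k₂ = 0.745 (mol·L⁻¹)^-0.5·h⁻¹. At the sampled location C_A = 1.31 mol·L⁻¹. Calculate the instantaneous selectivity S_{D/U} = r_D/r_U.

0.453

S_{D/U} = r_D/r_U = (k₁·C_A)/(k₂·C_A^1.5) = (k₁/k₂)·C_A^-0.5.
= (0.386×1.310) / (0.745×1.310^1.5) = 0.5057/1.117 = 0.453.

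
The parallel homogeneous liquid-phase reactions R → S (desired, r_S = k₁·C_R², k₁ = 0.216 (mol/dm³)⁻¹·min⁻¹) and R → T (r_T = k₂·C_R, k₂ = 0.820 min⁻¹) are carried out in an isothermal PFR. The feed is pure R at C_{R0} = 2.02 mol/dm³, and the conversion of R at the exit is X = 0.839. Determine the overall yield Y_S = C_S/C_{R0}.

0.192

C_R = C_{R0}(1−X) = 0.3252 mol/dm³.
Along a PFR/batch, dC_T/dC_R = −r_T/(r_S+r_T) = −k₂/(k₂+k₁·C_R).
Integrating from C_{R0} to C_R: C_T = (0.820/0.216)·ln[(0.820+0.216·2.02)/(0.820+0.216·0.325)] = 3.796·ln(1.256/0.8902) = 1.308 mol/dm³.
Then C_S = (C_{R0}−C_R) − C_T = 1.695 − 1.308 = 0.3872 mol/dm³.
Y_S = C_S/C_{R0} = 0.3872/2.02 = 0.192.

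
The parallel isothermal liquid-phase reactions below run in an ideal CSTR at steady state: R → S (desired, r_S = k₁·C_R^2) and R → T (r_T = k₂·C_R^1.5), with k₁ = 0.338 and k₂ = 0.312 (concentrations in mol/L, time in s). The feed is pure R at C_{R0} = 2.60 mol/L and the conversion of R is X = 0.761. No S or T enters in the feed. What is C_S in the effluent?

0.911 mol/L

Exit C_R = C_{R0}(1−X) = 2.60×0.239 = 0.6214 mol/L.
In a CSTR the entire volume is at exit conditions, so r_S = 0.338×0.6214^2 = 0.1305 and r_T = 0.312×0.6214^1.5 = 0.1528.
Fraction of consumed R going to S: r_S/(r_S+r_T) = 0.4606.
C_S = 0.4606·C_{R0}·X = 0.4606×2.60×0.761 = 0.911 mol/L.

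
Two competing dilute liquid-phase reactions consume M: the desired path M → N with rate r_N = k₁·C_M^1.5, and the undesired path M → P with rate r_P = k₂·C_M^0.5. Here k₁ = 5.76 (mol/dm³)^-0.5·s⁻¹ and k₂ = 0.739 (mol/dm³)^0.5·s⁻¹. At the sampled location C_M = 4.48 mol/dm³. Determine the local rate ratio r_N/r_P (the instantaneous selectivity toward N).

34.9

S_{N/P} = r_N/r_P = (k₁·C_M^1.5)/(k₂·C_M^0.5) = (k₁/k₂)·C_M.
= (5.76×4.480^1.5) / (0.739×4.480^0.5) = 54.62/1.564 = 34.9.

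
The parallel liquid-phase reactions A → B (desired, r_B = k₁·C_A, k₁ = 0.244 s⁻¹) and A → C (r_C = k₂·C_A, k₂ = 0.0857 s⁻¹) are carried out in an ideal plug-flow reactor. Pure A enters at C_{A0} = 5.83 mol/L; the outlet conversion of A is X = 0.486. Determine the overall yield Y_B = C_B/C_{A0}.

C_A = C_{A0}(1−X) = 2.997 mol/L.
Both paths are first order in A, so the instantaneous fraction to B is constant: dC_B/d(−C_A) = k₁/(k₁+k₂) = 0.7401.
C_B = 0.7401·(C_{A0}−C_A) = 0.7401×2.833 = 2.10 mol/L.
Y_B = C_B/C_{A0} = 2.097/5.83 = 0.360.

0.360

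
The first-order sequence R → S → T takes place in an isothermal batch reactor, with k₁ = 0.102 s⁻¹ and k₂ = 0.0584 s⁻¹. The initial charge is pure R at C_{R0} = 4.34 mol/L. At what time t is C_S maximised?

12.8 s

Setting dC_S/dt = 0 gives t_opt = ln(k₂/k₁)/(k₂−k₁).
= ln(0.0584/0.102)/(0.0584−0.102) = ln(0.5725)/-0.04360 = -0.5577/-0.04360 = 12.8 s.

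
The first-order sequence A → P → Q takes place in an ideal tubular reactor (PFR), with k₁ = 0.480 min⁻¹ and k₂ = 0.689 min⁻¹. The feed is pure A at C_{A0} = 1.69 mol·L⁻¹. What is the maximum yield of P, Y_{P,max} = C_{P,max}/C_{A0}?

Evaluating C_P at τ_opt = ln(k₂/k₁)/(k₂−k₁) gives C_{P,max}/C_{A0} = (k₁/k₂)^[k₂/(k₂−k₁)].
= (0.480/0.689)^(0.689/(0.689−0.480)) = (0.6967)^(3.297) = 0.3037.

0.304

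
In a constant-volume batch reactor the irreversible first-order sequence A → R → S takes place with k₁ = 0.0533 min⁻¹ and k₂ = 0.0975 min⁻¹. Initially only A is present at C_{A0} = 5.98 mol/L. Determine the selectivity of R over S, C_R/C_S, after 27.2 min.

The intermediate concentration in a first-order A→B→C sequence is C_R = k₁C_{A0}(e^(−k₁t) − e^(−k₂t))/(k₂−k₁).
e^(−k₁t) = e^(−0.0533×27.2) = e^(−1.450) = 0.2346; e^(−k₂t) = e^(−2.652) = 0.07051.
C_R = 0.0533×5.98/(0.0975−0.0533) × (0.2346−0.07051) = 7.211×0.1641 = 1.183 mol/L.
C_A = C_{A0}e^(−k₁t) = 1.403 mol/L, so C_S = C_{A0}−C_A−C_R = 3.393 mol/L; C_R/C_S = 0.349.

0.349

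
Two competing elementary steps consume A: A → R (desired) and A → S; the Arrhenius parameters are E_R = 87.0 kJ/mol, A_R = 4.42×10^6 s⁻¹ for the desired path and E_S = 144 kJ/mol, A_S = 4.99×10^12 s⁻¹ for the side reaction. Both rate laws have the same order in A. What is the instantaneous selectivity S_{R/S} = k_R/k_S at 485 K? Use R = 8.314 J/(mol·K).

Since both paths have the same order in A, the concentration cancels and S_{R/S} = k_R/k_S = (A_R/A_S)·exp[(E_S−E_R)/(RT)].
(E_S−E_R)/(RT) = (144−87.0)×10³/(8.314×485) = 57000/4032 = 14.14.
k_R/k_S = (4.42×10^6/4.99×10^12)·exp(14.14) = 8.858×10^-7 × 1.378×10^6 = 1.22.

1.22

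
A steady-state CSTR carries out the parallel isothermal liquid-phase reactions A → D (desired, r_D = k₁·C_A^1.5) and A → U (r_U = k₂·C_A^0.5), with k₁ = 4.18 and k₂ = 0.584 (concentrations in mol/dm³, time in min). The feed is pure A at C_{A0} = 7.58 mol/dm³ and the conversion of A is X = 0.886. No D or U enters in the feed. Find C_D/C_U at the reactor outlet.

6.18

Exit C_A = C_{A0}(1−X) = 7.58×0.114 = 0.8641 mol/dm³.
A CSTR operates uniformly at the exit composition, giving r_D = 3.358 and r_U = 0.5429 (each k·C_A^n at C_A = 0.8641).
Overall selectivity = C_D/C_U = r_Dτ/(r_Uτ) = r_D/r_U = 6.18.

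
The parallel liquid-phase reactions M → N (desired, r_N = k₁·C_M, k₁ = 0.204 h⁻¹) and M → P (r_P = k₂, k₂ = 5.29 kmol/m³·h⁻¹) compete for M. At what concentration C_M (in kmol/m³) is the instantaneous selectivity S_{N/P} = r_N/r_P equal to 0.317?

8.22 kmol/m³

S_{N/P} = (k₁/k₂)·C_M ⇒ C_M = S·k₂/k₁.
= 0.317×5.29/0.204 = 8.22 kmol/m³.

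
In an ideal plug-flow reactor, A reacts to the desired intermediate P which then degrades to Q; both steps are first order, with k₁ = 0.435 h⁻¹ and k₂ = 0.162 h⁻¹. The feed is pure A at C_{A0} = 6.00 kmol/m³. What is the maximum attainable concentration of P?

3.34 kmol/m³

For a first-order series the maximum intermediate yield is C_{P,max}/C_{A0} = (k₁/k₂)^[k₂/(k₂−k₁)].
= (0.435/0.162)^(0.162/(0.162−0.435)) = (2.685)^(-0.5934) = 0.5565.
C_{P,max} = 0.5565×6.00 = 3.34 kmol/m³.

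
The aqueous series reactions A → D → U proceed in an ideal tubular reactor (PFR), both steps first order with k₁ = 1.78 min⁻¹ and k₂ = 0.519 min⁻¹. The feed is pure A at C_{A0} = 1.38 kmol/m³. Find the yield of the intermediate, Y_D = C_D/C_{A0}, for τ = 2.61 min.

For first-order series with pure A initially, C_D(τ) = k₁C_{A0}/(k₂−k₁)·(e^(−k₁τ) − e^(−k₂τ)).
e^(−k₁τ) = e^(−1.78×2.61) = e^(−4.646) = 0.009602; e^(−k₂τ) = e^(−1.355) = 0.2581.
C_D = 1.78×1.38/(0.519−1.78) × (0.009602−0.2581) = (-1.948)×(-0.2485) = 0.4840 kmol/m³.
Y_D = C_D/C_{A0} = 0.4840/1.38 = 0.351.

0.351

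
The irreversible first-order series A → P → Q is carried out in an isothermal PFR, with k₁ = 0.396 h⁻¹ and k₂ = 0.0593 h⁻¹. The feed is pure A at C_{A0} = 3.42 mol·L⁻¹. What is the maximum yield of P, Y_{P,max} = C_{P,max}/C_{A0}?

For a first-order series the maximum intermediate yield is C_{P,max}/C_{A0} = (k₁/k₂)^[k₂/(k₂−k₁)].
= (0.396/0.0593)^(0.0593/(0.0593−0.396)) = (6.678)^(-0.1761) = 0.7158.

0.716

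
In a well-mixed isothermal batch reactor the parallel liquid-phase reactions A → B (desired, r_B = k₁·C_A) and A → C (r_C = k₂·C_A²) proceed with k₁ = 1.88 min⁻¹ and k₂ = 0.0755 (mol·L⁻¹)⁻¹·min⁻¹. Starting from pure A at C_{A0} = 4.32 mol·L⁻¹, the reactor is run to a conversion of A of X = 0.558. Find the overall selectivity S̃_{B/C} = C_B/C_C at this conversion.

8.04

C_A = C_{A0}(1−X) = 1.909 mol·L⁻¹.
Along a PFR/batch, dC_B/dC_A = −r_B/(r_B+r_C) = −k₁/(k₁+k₂·C_A).
Integrating from C_{A0} to C_A: C_B = (1.88/0.0755)·ln[(1.88+0.0755·4.32)/(1.88+0.0755·1.91)] = 24.90·ln(2.206/2.024) = 2.144 mol·L⁻¹.
C_C = (C_{A0}−C_A)−C_B = 0.2667 mol·L⁻¹; S̃_{B/C} = 2.144/0.2667 = 8.04.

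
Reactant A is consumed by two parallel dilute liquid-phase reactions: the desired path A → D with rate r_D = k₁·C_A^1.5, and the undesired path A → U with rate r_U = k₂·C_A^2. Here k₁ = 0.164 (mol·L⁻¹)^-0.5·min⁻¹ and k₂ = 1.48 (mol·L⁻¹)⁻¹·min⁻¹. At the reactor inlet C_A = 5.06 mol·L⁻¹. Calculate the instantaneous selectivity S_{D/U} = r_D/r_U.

0.0493

S_{D/U} = r_D/r_U = (k₁·C_A^1.5)/(k₂·C_A^2) = (k₁/k₂)·C_A^-0.5.
= (0.164×5.060^1.5) / (1.48×5.060^2) = 1.867/37.89 = 0.0493.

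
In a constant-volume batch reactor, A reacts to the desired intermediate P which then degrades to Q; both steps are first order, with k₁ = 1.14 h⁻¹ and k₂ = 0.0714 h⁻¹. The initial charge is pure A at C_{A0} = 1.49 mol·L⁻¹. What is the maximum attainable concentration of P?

At the optimum, C_{P,max}/C_{A0} = (k₁/k₂)^[k₂/(k₂−k₁)].
= (1.14/0.0714)^(0.0714/(0.0714−1.14)) = (15.97)^(-0.06682) = 0.8310.
C_{P,max} = 0.8310×1.49 = 1.24 mol·L⁻¹.

1.24 mol·L⁻¹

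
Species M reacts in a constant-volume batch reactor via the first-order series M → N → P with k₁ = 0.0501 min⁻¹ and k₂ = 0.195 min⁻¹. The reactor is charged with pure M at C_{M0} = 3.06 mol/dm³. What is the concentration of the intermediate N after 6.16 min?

Solving the coupled first-order balances gives C_N(t) = [k₁/(k₂−k₁)]·C_{M0}·(e^(−k₁t) − e^(−k₂t)).
e^(−k₁t) = e^(−0.0501×6.16) = e^(−0.3086) = 0.7345; e^(−k₂t) = e^(−1.201) = 0.3008.
C_N = 0.0501×3.06/(0.195−0.0501) × (0.7345−0.3008) = 1.058×0.4336 = 0.4588 mol/dm³.

0.459 mol/dm³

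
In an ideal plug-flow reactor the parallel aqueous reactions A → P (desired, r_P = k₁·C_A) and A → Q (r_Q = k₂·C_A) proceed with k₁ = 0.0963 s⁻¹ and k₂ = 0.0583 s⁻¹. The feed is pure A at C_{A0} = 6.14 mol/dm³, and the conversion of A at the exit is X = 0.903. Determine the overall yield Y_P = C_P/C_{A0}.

C_A = C_{A0}(1−X) = 0.5956 mol/dm³.
Both paths are first order in A, so the instantaneous fraction to P is constant: dC_P/d(−C_A) = k₁/(k₁+k₂) = 0.6229.
C_P = 0.6229·(C_{A0}−C_A) = 0.6229×5.544 = 3.45 mol/dm³.
Y_P = C_P/C_{A0} = 3.454/6.14 = 0.562.

0.562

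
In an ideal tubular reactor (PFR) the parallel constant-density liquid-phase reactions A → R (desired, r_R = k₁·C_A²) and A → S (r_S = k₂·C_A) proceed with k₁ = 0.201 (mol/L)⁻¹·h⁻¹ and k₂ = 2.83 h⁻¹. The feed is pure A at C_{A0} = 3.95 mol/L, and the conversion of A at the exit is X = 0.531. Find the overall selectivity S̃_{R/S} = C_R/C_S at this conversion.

0.205

C_A = C_{A0}(1−X) = 1.853 mol/L.
Along a PFR/batch, dC_S/dC_A = −r_S/(r_R+r_S) = −k₂/(k₂+k₁·C_A).
Integrating from C_{A0} to C_A: C_S = (2.83/0.201)·ln[(2.83+0.201·3.95)/(2.83+0.201·1.85)] = 14.08·ln(3.624/3.202) = 1.741 mol/L.
Then C_R = (C_{A0}−C_A) − C_S = 2.097 − 1.741 = 0.3561 mol/L.
S̃_{R/S} = C_R/C_S = 0.3561/1.741 = 0.205.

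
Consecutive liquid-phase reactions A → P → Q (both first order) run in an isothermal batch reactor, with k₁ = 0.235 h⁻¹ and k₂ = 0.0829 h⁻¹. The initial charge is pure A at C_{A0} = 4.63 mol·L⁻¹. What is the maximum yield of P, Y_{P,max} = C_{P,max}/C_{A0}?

0.567

Evaluating C_P at t_opt = ln(k₂/k₁)/(k₂−k₁) gives C_{P,max}/C_{A0} = (k₁/k₂)^[k₂/(k₂−k₁)].
= (0.235/0.0829)^(0.0829/(0.0829−0.235)) = (2.835)^(-0.5450) = 0.5667.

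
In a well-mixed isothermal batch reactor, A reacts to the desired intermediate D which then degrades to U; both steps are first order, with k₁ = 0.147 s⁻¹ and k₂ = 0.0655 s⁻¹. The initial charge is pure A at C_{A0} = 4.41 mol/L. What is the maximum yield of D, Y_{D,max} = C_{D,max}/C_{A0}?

At the optimum, C_{D,max}/C_{A0} = (k₁/k₂)^[k₂/(k₂−k₁)].
= (0.147/0.0655)^(0.0655/(0.0655−0.147)) = (2.244)^(-0.8037) = 0.5222.

0.522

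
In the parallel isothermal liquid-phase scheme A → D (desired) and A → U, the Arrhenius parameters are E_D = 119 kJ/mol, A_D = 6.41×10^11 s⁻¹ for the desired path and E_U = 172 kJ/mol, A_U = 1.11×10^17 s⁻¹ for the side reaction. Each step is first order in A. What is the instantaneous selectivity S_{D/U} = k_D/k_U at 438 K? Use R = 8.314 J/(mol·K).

Since both paths have the same order in A, the concentration cancels and S_{D/U} = k_D/k_U = (A_D/A_U)·exp[(E_U−E_D)/(RT)].
(E_U−E_D)/(RT) = (172−119)×10³/(8.314×438) = 53000/3642 = 14.55.
k_D/k_U = (6.41×10^11/1.11×10^17)·exp(14.55) = 5.775×10^-6 × 2.093×10^6 = 12.1.
Since E_D < E_U, lowering the temperature improves selectivity toward D.

12.1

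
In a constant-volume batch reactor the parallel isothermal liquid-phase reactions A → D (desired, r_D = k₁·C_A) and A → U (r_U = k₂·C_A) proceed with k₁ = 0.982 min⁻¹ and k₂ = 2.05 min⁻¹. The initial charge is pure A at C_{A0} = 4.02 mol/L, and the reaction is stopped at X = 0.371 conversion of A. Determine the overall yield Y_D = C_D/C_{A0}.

0.120

C_A = C_{A0}(1−X) = 2.529 mol/L.
Both paths are first order in A, so the instantaneous fraction to D is constant: dC_D/d(−C_A) = k₁/(k₁+k₂) = 0.3239.
C_D = 0.3239·(C_{A0}−C_A) = 0.3239×1.491 = 0.483 mol/L.
Y_D = C_D/C_{A0} = 0.4830/4.02 = 0.120.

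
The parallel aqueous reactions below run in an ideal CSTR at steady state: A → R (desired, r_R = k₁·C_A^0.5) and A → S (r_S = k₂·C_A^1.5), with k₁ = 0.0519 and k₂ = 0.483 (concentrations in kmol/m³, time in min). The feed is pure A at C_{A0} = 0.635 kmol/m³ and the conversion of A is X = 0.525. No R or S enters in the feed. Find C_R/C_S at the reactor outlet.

0.356

Exit C_A = C_{A0}(1−X) = 0.635×0.475 = 0.3016 kmol/m³.
Rates in a CSTR are evaluated at the outlet concentration: r_R = 0.0519×0.3016^0.5 = 0.02850, r_S = 0.483×0.3016^1.5 = 0.08001.
Overall selectivity = C_R/C_S = r_Rτ/(r_Sτ) = r_R/r_S = 0.356.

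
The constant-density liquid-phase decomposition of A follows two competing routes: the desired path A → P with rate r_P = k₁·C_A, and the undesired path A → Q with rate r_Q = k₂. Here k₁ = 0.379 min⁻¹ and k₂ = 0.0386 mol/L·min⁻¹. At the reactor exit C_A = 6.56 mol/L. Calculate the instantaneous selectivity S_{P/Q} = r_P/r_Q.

64.4

S_{P/Q} = r_P/r_Q = (k₁·C_A)/(k₂) = (k₁/k₂)·C_A.
= (0.379×6.560) / (0.0386) = 2.486/0.03860 = 64.4.
Since the desired path is higher order in A, keeping C_A high (PFR or concentrated feed) favours P.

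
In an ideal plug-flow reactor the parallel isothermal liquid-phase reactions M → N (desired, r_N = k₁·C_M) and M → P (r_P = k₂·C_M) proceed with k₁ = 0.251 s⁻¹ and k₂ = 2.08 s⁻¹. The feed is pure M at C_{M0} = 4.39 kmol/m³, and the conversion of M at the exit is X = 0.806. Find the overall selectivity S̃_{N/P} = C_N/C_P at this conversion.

0.121

C_M = C_{M0}(1−X) = 0.8517 kmol/m³.
Both paths are first order in M, so the instantaneous fraction to N is constant: dC_N/d(−C_M) = k₁/(k₁+k₂) = 0.1077.
C_N = 0.1077·(C_{M0}−C_M) = 0.1077×3.538 = 0.381 kmol/m³.
C_P = (C_{M0}−C_M)−C_N = 3.157 kmol/m³; S̃_{N/P} = 0.3810/3.157 = 0.121.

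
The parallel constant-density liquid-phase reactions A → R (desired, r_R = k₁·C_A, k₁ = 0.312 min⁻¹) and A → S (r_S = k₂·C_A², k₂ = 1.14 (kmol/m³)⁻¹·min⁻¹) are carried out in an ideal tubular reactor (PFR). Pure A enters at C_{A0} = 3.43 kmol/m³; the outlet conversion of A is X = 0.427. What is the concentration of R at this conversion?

C_A = C_{A0}(1−X) = 1.965 kmol/m³.
Along a PFR/batch, dC_R/dC_A = −r_R/(r_R+r_S) = −k₁/(k₁+k₂·C_A).
Integrating from C_{A0} to C_A: C_R = (0.312/1.14)·ln[(0.312+1.14·3.43)/(0.312+1.14·1.97)] = 0.2737·ln(4.222/2.553) = 0.1377 kmol/m³.

0.138 kmol/m³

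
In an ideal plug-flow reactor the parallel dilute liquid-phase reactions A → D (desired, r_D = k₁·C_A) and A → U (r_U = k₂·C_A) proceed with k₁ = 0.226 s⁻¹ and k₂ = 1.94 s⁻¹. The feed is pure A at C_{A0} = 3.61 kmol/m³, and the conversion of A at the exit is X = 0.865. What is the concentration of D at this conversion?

C_A = C_{A0}(1−X) = 0.4874 kmol/m³.
Both paths are first order in A, so the instantaneous fraction to D is constant: dC_D/d(−C_A) = k₁/(k₁+k₂) = 0.1043.
C_D = 0.1043·(C_{A0}−C_A) = 0.1043×3.123 = 0.326 kmol/m³.

0.326 kmol/m³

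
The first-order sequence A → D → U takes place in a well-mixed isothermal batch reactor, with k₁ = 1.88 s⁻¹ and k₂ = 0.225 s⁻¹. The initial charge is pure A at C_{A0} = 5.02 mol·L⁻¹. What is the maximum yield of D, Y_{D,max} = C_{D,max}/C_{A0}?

At the optimum, C_{D,max}/C_{A0} = (k₁/k₂)^[k₂/(k₂−k₁)].
= (1.88/0.225)^(0.225/(0.225−1.88)) = (8.356)^(-0.1360) = 0.7493.

0.749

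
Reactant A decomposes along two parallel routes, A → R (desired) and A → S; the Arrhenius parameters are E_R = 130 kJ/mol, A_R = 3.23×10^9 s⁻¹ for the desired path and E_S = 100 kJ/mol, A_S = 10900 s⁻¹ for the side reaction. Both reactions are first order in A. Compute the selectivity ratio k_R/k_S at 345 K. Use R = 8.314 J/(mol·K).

k_R/k_S = (A_R/A_S)·exp[−(E_R−E_S)/(RT)] = (A_R/A_S)·exp[(E_S−E_R)/(RT)].
(E_S−E_R)/(RT) = (100−130)×10³/(8.314×345) = -30000/2868 = -10.46.
k_R/k_S = (3.23×10^9/10900)·exp(-10.46) = 2.963×10^5 × 2.869×10^-5 = 8.50.
Since E_R > E_S, raising the temperature improves selectivity toward R.

8.50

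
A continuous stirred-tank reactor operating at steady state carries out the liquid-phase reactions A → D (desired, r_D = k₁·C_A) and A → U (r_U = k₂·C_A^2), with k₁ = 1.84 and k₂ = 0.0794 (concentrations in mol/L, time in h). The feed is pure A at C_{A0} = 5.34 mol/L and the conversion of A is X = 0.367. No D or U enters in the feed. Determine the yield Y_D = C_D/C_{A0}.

Exit C_A = C_{A0}(1−X) = 5.34×0.633 = 3.380 mol/L.
Rates in a CSTR are evaluated at the outlet concentration: r_D = 1.84×3.380 = 6.220, r_U = 0.0794×3.380^2 = 0.9072.
Fraction of consumed A going to D: r_D/(r_D+r_U) = 0.8727.
C_D = 0.8727·C_{A0}·X = 0.8727×5.34×0.367 = 1.71 mol/L; Y_D = C_D/C_{A0} = 0.320.

0.320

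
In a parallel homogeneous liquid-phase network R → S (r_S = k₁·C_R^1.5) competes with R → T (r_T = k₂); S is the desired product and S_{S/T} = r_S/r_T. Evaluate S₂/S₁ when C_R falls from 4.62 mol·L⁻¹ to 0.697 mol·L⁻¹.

0.0586

S_{S/T} = (k₁/k₂)·C_R^1.5, so S₂/S₁ = (C_{R,2}/C_{R,1})^1.5.
= (0.697/4.62)^1.5 = (0.1509)^1.5 = 0.0586.
Selectivity toward S falls as C_R falls — high-concentration operation is favoured.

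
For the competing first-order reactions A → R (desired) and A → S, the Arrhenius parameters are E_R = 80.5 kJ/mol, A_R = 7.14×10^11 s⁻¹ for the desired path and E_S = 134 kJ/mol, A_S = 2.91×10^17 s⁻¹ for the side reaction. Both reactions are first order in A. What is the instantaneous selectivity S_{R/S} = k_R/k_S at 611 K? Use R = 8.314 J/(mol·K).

0.0920

k_R/k_S = (A_R/A_S)·exp[−(E_R−E_S)/(RT)] = (A_R/A_S)·exp[(E_S−E_R)/(RT)].
(E_S−E_R)/(RT) = (134−80.5)×10³/(8.314×611) = 53500/5080 = 10.53.
k_R/k_S = (7.14×10^11/2.91×10^17)·exp(10.53) = 2.454×10^-6 × 37489 = 0.0920.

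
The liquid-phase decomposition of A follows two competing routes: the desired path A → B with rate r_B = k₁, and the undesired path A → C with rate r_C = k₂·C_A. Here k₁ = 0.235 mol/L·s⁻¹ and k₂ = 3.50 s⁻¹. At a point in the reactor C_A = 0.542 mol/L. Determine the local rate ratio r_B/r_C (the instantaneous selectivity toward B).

S_{B/C} = r_B/r_C = (k₁)/(k₂·C_A) = (k₁/k₂)·C_A⁻¹.
= (0.235) / (3.50×0.5420) = 0.2350/1.897 = 0.124.

0.124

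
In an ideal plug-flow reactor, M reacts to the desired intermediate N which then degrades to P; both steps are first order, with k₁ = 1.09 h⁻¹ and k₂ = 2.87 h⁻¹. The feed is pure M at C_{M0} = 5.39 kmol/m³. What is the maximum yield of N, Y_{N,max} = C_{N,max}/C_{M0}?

0.210

For a first-order series the maximum intermediate yield is C_{N,max}/C_{M0} = (k₁/k₂)^[k₂/(k₂−k₁)].
= (1.09/2.87)^(2.87/(2.87−1.09)) = (0.3798)^(1.612) = 0.2099.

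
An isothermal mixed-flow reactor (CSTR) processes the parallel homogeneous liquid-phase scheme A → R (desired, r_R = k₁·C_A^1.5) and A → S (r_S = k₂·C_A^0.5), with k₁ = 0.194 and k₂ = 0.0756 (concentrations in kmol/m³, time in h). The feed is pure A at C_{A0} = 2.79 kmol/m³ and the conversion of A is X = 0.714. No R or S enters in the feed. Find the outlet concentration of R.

Exit C_A = C_{A0}(1−X) = 2.79×0.286 = 0.7979 kmol/m³.
In a CSTR the entire volume is at exit conditions, so r_R = 0.194×0.7979^1.5 = 0.1383 and r_S = 0.0756×0.7979^0.5 = 0.06753.
Fraction of consumed A going to R: r_R/(r_R+r_S) = 0.6719.
C_R = 0.6719·C_{A0}·X = 0.6719×2.79×0.714 = 1.34 kmol/m³.

1.34 kmol/m³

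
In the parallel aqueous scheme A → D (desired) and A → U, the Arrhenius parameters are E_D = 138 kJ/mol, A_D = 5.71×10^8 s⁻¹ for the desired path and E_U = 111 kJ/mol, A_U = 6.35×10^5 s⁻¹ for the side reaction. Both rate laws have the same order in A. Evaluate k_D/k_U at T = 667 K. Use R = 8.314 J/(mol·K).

With equal orders, S_{D/U} = k_D/k_U = (A_D/A_U)·exp[(E_U−E_D)/(RT)].
(E_U−E_D)/(RT) = (111−138)×10³/(8.314×667) = -27000/5545 = -4.869.
k_D/k_U = (5.71×10^8/6.35×10^5)·exp(-4.869) = 899.2 × 0.007682 = 6.91.
Since E_D > E_U, raising the temperature improves selectivity toward D.

6.91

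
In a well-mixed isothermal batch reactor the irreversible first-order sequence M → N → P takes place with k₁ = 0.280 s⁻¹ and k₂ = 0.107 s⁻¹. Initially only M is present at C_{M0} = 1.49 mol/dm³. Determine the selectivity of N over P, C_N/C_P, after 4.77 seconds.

2.86

For first-order series with pure M initially, C_N(t) = k₁C_{M0}/(k₂−k₁)·(e^(−k₁t) − e^(−k₂t)).
e^(−k₁t) = e^(−0.280×4.77) = e^(−1.336) = 0.2630; e^(−k₂t) = e^(−0.5104) = 0.6003.
C_N = 0.280×1.49/(0.107−0.280) × (0.2630−0.6003) = (-2.412)×(-0.3373) = 0.8133 mol/dm³.
C_M = C_{M0}e^(−k₁t) = 0.3919 mol/dm³, so C_P = C_{M0}−C_M−C_N = 0.2848 mol/dm³; C_N/C_P = 2.86.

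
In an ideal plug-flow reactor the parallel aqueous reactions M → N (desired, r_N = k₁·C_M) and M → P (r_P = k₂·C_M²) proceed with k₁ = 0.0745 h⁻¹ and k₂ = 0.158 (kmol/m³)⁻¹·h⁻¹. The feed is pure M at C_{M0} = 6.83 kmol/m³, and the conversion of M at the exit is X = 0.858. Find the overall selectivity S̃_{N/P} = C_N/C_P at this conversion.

0.150

C_M = C_{M0}(1−X) = 0.9699 kmol/m³.
Along a PFR/batch, dC_N/dC_M = −r_N/(r_N+r_P) = −k₁/(k₁+k₂·C_M).
Integrating from C_{M0} to C_M: C_N = (0.0745/0.158)·ln[(0.0745+0.158·6.83)/(0.0745+0.158·0.970)] = 0.4715·ln(1.154/0.2277) = 0.7650 kmol/m³.
C_P = (C_{M0}−C_M)−C_N = 5.095 kmol/m³; S̃_{N/P} = 0.7650/5.095 = 0.150.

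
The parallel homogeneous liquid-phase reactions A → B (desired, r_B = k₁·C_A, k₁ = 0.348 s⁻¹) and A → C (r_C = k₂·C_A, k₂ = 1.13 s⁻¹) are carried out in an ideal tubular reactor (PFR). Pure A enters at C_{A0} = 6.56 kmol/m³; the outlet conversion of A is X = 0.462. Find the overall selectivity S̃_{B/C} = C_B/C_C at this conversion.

0.308

C_A = C_{A0}(1−X) = 3.529 kmol/m³.
Both paths are first order in A, so the instantaneous fraction to B is constant: dC_B/d(−C_A) = k₁/(k₁+k₂) = 0.2355.
C_B = 0.2355·(C_{A0}−C_A) = 0.2355×3.031 = 0.714 kmol/m³.
C_C = (C_{A0}−C_A)−C_B = 2.317 kmol/m³; S̃_{B/C} = 0.7136/2.317 = 0.308.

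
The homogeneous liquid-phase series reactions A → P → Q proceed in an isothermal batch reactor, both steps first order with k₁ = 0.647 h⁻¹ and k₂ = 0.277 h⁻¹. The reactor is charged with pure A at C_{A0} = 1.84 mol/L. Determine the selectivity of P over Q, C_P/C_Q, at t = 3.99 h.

0.935

The intermediate concentration in a first-order A→B→C sequence is C_P = k₁C_{A0}(e^(−k₁t) − e^(−k₂t))/(k₂−k₁).
e^(−k₁t) = e^(−0.647×3.99) = e^(−2.582) = 0.07566; e^(−k₂t) = e^(−1.105) = 0.3311.
C_P = 0.647×1.84/(0.277−0.647) × (0.07566−0.3311) = (-3.218)×(-0.2555) = 0.8220 mol/L.
C_A = C_{A0}e^(−k₁t) = 0.1392 mol/L, so C_Q = C_{A0}−C_A−C_P = 0.8788 mol/L; C_P/C_Q = 0.935.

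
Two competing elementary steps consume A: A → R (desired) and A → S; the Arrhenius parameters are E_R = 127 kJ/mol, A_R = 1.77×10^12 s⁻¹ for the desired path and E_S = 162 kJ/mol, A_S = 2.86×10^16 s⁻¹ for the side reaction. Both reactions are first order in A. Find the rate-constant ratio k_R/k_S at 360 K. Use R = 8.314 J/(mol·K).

With equal orders, S_{R/S} = k_R/k_S = (A_R/A_S)·exp[(E_S−E_R)/(RT)].
(E_S−E_R)/(RT) = (162−127)×10³/(8.314×360) = 35000/2993 = 11.69.
k_R/k_S = (1.77×10^12/2.86×10^16)·exp(11.69) = 6.189×10^-5 × 1.198×10^5 = 7.42.

7.42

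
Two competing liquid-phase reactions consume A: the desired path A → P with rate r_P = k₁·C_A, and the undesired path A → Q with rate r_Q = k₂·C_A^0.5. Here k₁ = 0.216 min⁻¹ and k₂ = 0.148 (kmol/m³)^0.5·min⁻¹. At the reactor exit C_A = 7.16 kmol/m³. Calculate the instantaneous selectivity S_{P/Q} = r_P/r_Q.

3.91

S_{P/Q} = r_P/r_Q = (k₁·C_A)/(k₂·C_A^0.5) = (k₁/k₂)·C_A^0.5.
= (0.216×7.160) / (0.148×7.160^0.5) = 1.547/0.3960 = 3.91.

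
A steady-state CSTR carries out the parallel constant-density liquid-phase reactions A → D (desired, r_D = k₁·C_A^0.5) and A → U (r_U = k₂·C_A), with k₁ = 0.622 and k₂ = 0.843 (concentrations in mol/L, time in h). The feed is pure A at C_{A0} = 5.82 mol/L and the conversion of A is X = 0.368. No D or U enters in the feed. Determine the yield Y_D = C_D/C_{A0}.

Exit C_A = C_{A0}(1−X) = 5.82×0.632 = 3.678 mol/L.
In a CSTR the entire volume is at exit conditions, so r_D = 0.622×3.678^0.5 = 1.193 and r_U = 0.843×3.678 = 3.101.
Fraction of consumed A going to D: r_D/(r_D+r_U) = 0.2778.
C_D = 0.2778·C_{A0}·X = 0.2778×5.82×0.368 = 0.595 mol/L; Y_D = C_D/C_{A0} = 0.102.

0.102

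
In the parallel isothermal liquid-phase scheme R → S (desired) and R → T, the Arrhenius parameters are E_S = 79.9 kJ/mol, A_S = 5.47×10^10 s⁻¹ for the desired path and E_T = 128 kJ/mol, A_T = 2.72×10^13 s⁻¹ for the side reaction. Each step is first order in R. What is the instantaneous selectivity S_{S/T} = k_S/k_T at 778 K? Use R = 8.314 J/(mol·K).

With equal orders, S_{S/T} = k_S/k_T = (A_S/A_T)·exp[(E_T−E_S)/(RT)].
(E_T−E_S)/(RT) = (128−79.9)×10³/(8.314×778) = 48100/6468 = 7.436.
k_S/k_T = (5.47×10^10/2.72×10^13)·exp(7.436) = 0.002011 × 1696 = 3.41.

3.41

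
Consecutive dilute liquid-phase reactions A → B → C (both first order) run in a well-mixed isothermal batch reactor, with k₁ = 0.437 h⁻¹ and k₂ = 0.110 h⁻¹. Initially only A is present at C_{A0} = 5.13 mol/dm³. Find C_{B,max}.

3.23 mol/dm³

For a first-order series the maximum intermediate yield is C_{B,max}/C_{A0} = (k₁/k₂)^[k₂/(k₂−k₁)].
= (0.437/0.110)^(0.110/(0.110−0.437)) = (3.973)^(-0.3364) = 0.6287.
C_{B,max} = 0.6287×5.13 = 3.23 mol/dm³.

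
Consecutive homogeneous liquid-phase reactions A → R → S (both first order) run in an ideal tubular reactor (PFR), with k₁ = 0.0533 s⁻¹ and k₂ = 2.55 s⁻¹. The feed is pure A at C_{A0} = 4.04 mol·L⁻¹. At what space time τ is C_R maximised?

The intermediate peaks when r₁ = r₂, i.e. k₁e^(−k₁τ) = k₂e^(−k₂τ), giving τ_opt = ln(k₂/k₁)/(k₂−k₁).
= ln(2.55/0.0533)/(2.55−0.0533) = ln(47.84)/2.497 = 3.868/2.497 = 1.55 s.

1.55 s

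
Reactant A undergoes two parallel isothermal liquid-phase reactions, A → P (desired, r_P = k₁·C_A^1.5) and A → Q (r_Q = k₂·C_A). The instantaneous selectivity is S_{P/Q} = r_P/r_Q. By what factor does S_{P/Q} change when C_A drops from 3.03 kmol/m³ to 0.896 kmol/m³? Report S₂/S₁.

0.544

S_{P/Q} = (k₁/k₂)·C_A^0.5, so S₂/S₁ = (C_{A,2}/C_{A,1})^0.5.
= (0.896/3.03)^0.5 = (0.2957)^0.5 = 0.544.
Selectivity toward P falls as C_A falls — high-concentration operation is favoured.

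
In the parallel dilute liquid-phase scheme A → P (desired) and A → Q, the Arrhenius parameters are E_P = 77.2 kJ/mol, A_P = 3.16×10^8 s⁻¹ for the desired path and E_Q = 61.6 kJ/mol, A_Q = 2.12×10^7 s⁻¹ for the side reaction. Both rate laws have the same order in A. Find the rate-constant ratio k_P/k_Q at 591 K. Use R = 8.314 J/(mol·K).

Since both paths have the same order in A, the concentration cancels and S_{P/Q} = k_P/k_Q = (A_P/A_Q)·exp[(E_Q−E_P)/(RT)].
(E_Q−E_P)/(RT) = (61.6−77.2)×10³/(8.314×591) = -15600/4914 = -3.175.
k_P/k_Q = (3.16×10^8/2.12×10^7)·exp(-3.175) = 14.91 × 0.04180 = 0.623.

0.623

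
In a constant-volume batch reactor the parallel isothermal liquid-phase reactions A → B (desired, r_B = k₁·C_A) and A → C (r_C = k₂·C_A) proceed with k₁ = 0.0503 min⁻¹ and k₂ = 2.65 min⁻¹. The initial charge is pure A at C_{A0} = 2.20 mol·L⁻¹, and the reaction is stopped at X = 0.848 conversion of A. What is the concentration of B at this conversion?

0.0348 mol·L⁻¹

C_A = C_{A0}(1−X) = 0.3344 mol·L⁻¹.
Both paths are first order in A, so the instantaneous fraction to B is constant: dC_B/d(−C_A) = k₁/(k₁+k₂) = 0.01863.
C_B = 0.01863·(C_{A0}−C_A) = 0.01863×1.866 = 0.0348 mol·L⁻¹.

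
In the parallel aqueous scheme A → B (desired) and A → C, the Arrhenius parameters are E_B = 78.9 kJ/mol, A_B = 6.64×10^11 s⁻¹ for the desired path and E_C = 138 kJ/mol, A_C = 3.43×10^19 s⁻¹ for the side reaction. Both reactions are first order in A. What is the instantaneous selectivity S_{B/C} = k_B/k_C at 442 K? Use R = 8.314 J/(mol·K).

k_B/k_C = (A_B/A_C)·exp[−(E_B−E_C)/(RT)] = (A_B/A_C)·exp[(E_C−E_B)/(RT)].
(E_C−E_B)/(RT) = (138−78.9)×10³/(8.314×442) = 59100/3675 = 16.08.
k_B/k_C = (6.64×10^11/3.43×10^19)·exp(16.08) = 1.936×10^-8 × 9.651×10^6 = 0.187.
Since E_B < E_C, lowering the temperature improves selectivity toward B.

0.187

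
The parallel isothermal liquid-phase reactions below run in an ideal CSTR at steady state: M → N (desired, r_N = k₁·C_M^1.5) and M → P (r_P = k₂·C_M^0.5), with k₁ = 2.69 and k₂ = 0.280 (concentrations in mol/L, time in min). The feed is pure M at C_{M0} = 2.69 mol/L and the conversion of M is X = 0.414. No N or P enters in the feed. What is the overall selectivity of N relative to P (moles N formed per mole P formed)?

Exit C_M = C_{M0}(1−X) = 2.69×0.586 = 1.576 mol/L.
A CSTR operates uniformly at the exit composition, giving r_N = 5.324 and r_P = 0.3515 (each k·C_M^n at C_M = 1.576).
Overall selectivity = C_N/C_P = r_Nτ/(r_Pτ) = r_N/r_P = 15.1.

15.1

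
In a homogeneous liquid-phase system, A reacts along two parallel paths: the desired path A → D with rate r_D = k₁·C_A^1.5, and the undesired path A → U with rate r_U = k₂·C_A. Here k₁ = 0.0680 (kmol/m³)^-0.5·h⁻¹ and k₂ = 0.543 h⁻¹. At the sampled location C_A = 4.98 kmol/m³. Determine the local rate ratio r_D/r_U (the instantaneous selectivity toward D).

0.279

S_{D/U} = r_D/r_U = (k₁·C_A^1.5)/(k₂·C_A) = (k₁/k₂)·C_A^0.5.
= (0.0680×4.980^1.5) / (0.543×4.980) = 0.7557/2.704 = 0.279.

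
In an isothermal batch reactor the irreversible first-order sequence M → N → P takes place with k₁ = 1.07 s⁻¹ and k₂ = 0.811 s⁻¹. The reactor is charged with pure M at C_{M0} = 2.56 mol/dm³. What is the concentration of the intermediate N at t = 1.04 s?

For first-order series with pure M initially, C_N(t) = k₁C_{M0}/(k₂−k₁)·(e^(−k₁t) − e^(−k₂t)).
e^(−k₁t) = e^(−1.07×1.04) = e^(−1.113) = 0.3286; e^(−k₂t) = e^(−0.8434) = 0.4302.
C_N = 1.07×2.56/(0.811−1.07) × (0.3286−0.4302) = (-10.58)×(-0.1016) = 1.074 mol/dm³.

1.07 mol/dm³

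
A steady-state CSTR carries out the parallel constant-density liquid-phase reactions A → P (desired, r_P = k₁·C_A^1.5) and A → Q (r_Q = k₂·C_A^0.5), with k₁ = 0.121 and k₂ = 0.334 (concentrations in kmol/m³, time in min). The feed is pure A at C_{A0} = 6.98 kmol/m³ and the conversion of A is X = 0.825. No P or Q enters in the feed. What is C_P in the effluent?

Exit C_A = C_{A0}(1−X) = 6.98×0.175 = 1.222 kmol/m³.
Rates in a CSTR are evaluated at the outlet concentration: r_P = 0.121×1.222^1.5 = 0.1634, r_Q = 0.334×1.222^0.5 = 0.3691.
Fraction of consumed A going to P: r_P/(r_P+r_Q) = 0.3068.
C_P = 0.3068·C_{A0}·X = 0.3068×6.98×0.825 = 1.77 kmol/m³.

1.77 kmol/m³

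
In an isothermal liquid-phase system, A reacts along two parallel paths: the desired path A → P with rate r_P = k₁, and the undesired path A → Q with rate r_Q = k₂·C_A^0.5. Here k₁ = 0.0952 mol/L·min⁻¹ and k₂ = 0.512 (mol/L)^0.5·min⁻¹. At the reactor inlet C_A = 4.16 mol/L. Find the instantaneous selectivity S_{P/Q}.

S_{P/Q} = r_P/r_Q = (k₁)/(k₂·C_A^0.5) = (k₁/k₂)·C_A^-0.5.
= (0.0952) / (0.512×4.160^0.5) = 0.09520/1.044 = 0.0912.
The undesired path is higher order in A, so low C_A (CSTR or dilute feed) favours P.

0.0912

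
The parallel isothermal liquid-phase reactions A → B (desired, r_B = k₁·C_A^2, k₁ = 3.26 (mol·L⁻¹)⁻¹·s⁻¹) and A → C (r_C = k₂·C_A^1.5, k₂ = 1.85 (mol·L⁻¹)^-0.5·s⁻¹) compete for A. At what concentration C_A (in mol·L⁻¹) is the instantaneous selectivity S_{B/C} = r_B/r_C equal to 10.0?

S_{B/C} = (k₁/k₂)·C_A^0.5 ⇒ C_A = (S·k₂/k₁)^(2).
= (10.0×1.85/3.26)^(2) = (5.675)^(2) = 32.2 mol·L⁻¹.

32.2 mol·L⁻¹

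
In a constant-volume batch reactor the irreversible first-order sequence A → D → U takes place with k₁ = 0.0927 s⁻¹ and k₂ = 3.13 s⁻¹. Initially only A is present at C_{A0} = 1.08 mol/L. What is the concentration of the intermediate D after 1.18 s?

0.0287 mol/L

The intermediate concentration in a first-order A→B→C sequence is C_D = k₁C_{A0}(e^(−k₁t) − e^(−k₂t))/(k₂−k₁).
e^(−k₁t) = e^(−0.0927×1.18) = e^(−0.1094) = 0.8964; e^(−k₂t) = e^(−3.693) = 0.02489.
C_D = 0.0927×1.08/(3.13−0.0927) × (0.8964−0.02489) = 0.03296×0.8715 = 0.02873 mol/L.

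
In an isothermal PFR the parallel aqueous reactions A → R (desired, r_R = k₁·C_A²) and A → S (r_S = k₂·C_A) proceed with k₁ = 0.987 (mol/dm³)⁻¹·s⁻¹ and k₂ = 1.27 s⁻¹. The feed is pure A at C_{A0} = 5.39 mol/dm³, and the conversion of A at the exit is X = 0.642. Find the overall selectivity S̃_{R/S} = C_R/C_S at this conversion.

C_A = C_{A0}(1−X) = 1.930 mol/dm³.
Along a PFR/batch, dC_S/dC_A = −r_S/(r_R+r_S) = −k₂/(k₂+k₁·C_A).
Integrating from C_{A0} to C_A: C_S = (1.27/0.987)·ln[(1.27+0.987·5.39)/(1.27+0.987·1.93)] = 1.287·ln(6.590/3.175) = 0.9398 mol/dm³.
Then C_R = (C_{A0}−C_A) − C_S = 3.460 − 0.9398 = 2.521 mol/dm³.
S̃_{R/S} = C_R/C_S = 2.521/0.9398 = 2.68.

2.68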